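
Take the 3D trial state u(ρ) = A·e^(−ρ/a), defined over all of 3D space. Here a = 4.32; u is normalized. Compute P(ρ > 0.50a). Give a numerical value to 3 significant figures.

P = ∫ |u|² 4πρ² dρ over ρ > 0.50a.
Normalization gives A² = 1/(π·a^3).
Substituting t = ρ/a, A², 4π and the length scale all cancel in the ratio: P = ∫_{0.50}^{∞} t^2·e^(-2·t) dt / ∫_{0}^{∞} t^2·e^(-2·t) dt.
An antiderivative of t^2·e^(-2·t) is -(2·t^2 + 2·t + 1)·e^(-2·t)/4; evaluating from 0.50 to ∞ gives 5·e^(-1)/8, while the full integral is 1/4.
This evaluates to P = 0.9197.

P ≈ 0.920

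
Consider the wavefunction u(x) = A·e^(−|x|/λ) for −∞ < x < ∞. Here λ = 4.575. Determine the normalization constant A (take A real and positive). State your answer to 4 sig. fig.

A ≈ 0.4675

The normalization condition is ∫|u|² dx = 1 from −∞ to ∞.
The integral (without the A² prefactor) comes out to λ.
Substituting λ = 4.575 gives A² = 0.21858, so A = 0.46752.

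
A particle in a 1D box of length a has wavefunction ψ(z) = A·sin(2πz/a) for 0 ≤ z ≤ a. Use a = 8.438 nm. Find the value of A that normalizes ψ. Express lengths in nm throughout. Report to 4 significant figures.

We need A² ∫|f|² dz = 1, taking the integral from 0 to a.
Using sin²θ = (1 − cos 2θ)/2, ∫|ψ|² dz = A²·(a/2).
With a = 8.438: A² = 0.23702 and A = 0.48685.

A ≈ 0.4869 nm^(-1/2)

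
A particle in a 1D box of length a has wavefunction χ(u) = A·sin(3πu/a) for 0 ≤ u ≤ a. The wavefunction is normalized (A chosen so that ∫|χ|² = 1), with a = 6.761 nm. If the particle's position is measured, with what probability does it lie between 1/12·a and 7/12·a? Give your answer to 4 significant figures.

P = ∫_{1/12·a}^{7/12·a} |χ(u)|² du.
The normalization integral ∫|χ|²du over the whole domain equals a/2·A², and A² cancels in the ratio.
In terms of t = u/a (A² and the length scale cancel between numerator and denominator), P = [∫_{1/12}^{7/12} sin(3·π·t)^2 dt] / [∫_{0}^{1} sin(3·π·t)^2 dt].
Using ∫ sin(3·π·t)^2 dt = t/2 - sin(6·π·t)/(12·π), the numerator is 1/(6·π) + 1/4 and the denominator is 1/2.
The result is P = (2 + 3·π)/(6·π).

P ≈ 0.6061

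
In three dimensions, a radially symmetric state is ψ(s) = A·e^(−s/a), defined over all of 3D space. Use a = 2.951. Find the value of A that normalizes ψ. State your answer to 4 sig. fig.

A ≈ 0.1113

Normalization requires ∫|ψ|² 4πs² ds = 1, integrated from 0 to ∞.
With ψ = A·e^(−s/a), the integral evaluates to A²·[π·a^3].
Hence A² = 1/[π·a^3].
With a = 2.951: A² = 0.012386 and A = 0.11129.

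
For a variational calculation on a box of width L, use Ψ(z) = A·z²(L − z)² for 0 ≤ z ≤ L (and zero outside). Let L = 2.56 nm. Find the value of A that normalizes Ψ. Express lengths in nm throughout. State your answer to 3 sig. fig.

A ≈ 0.365 nm^(-9/2)

Normalization requires ∫|Ψ|² dz = 1, integrated from 0 to L.
With Ψ = A·z²(L − z)², the integral evaluates to A²·[L^9/630].
So A² = (L^9/630)^(−1).
Substituting L = 2.56 gives A² = 0.1334, so A = 0.3653.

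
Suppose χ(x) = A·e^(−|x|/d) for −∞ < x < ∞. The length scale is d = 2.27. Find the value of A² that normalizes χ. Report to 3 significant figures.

Normalization requires ∫|χ|² dx = 1, integrated from −∞ to ∞.
∫|χ|² dx = A²·(d).
Substituting d = 2.27 gives A² = 0.4405, so A = 0.6637.

A^2 ≈ 0.441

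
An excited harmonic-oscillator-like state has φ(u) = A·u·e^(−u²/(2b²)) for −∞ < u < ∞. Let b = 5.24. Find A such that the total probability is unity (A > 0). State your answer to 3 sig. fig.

Normalization requires ∫|φ|² du = 1, integrated from −∞ to ∞.
Differentiating ∫e^(−αu²) du = √(π/α) under α to get the higher moments, the integral (without the A² prefactor) comes out to √(π)·b^3/2.
Setting this equal to 1 gives A² = 1/(√(π)·b^3/2).
Substituting b = 5.24 gives A² = 0.007843, so A = 0.08856.

A ≈ 0.0886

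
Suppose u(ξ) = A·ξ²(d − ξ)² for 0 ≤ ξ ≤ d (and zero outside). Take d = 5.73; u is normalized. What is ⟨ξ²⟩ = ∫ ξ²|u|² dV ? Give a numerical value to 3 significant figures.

⟨ξ^2⟩ ≈ 8.95

⟨ξ²⟩ = ∫ ξ^2 |u|² dξ over the full domain.
Expanding the polynomial and integrating term by term, the ratio of the moment integral to the normalization integral gives ⟨ξ²⟩ = 3·d^2/11.
Putting d = 5.73 gives 8.954.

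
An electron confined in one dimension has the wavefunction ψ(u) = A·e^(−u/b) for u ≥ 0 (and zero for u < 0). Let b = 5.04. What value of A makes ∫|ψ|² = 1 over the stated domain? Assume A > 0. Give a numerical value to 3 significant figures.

Require ∫ |ψ|² du = 1 over the whole domain.
Carrying out the integral gives A² · b/2.
Setting this equal to 1 gives A² = 1/(b/2).
With b = 5.04: A² = 0.3968 and A = 0.6299.

A ≈ 0.630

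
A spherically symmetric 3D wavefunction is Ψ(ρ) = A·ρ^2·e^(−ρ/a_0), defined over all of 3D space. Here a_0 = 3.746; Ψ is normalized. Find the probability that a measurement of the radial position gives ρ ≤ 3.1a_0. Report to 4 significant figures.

With dV = 4πρ²dρ, the probability is ∫|Ψ|² dV over ρ ≤ 3.1a_0.
A² is fixed by ∫₀^∞ 4πρ²|Ψ|² dρ = 1, i.e. A² = (45·π·a_0^7/2)^(−1).
Let u = ρ/a_0; then A², 4π and the length scale all cancel, so P = ∫_{0}^{3.1} u^6·e^(-2·u) du ÷ ∫_{0}^{∞} u^6·e^(-2·u) du.
An antiderivative of u^6·e^(-2·u) is -(4·u^6 + 12·u^5 + 30·u^4 + 60·u^3 + 90·u^2 + 90·u + 45)·e^(-2·u)/8; evaluating from 0 to 3.1 gives ≈ 2.39505, while the full integral is 45/8.
Taking the ratio yields P = 0.42579.

P ≈ 0.4258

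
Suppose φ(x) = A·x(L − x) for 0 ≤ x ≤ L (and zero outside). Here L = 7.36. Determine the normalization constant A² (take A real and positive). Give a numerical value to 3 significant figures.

Normalization requires ∫|φ|² dx = 1, integrated from 0 to L.
Carrying out the integral gives A² · L^5/30.
So A² = (L^5/30)^(−1).
With L = 7.36: A² = 0.001389 and A = 0.03727.

A^2 ≈ 0.00139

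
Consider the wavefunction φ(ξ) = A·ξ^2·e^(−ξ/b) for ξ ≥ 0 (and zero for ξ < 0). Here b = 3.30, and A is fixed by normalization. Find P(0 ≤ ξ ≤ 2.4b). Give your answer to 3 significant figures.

P = ∫_{0}^{2.4b} |φ(ξ)|² dξ.
The normalization integral ∫|φ|²dξ over the whole domain equals 3·b^5/4·A², and A² cancels in the ratio.
Let u = ξ/b; then A² and the length scale cancel, so P = ∫_{0}^{2.4} u^4·e^(-2·u) du ÷ ∫_{0}^{∞} u^4·e^(-2·u) du.
An antiderivative of u^4·e^(-2·u) is -(u^4/2 + u^3 + 3·u^2/2 + 3·u/2 + 3/4)·e^(-2·u); evaluating from 0 to 2.4 gives ≈ 0.39281, while the full integral is 3/4.
Evaluating gives P = 0.5237.

P ≈ 0.524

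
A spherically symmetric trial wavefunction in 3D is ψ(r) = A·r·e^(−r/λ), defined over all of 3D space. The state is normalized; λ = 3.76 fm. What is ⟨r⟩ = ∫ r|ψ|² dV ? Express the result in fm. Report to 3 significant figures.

The expectation value is the |ψ|²-weighted average of r: ∫ r|ψ|² 4πr² dr.
Since the A² factors cancel between numerator and denominator, ⟨r⟩ = 5·λ/2.
Putting λ = 3.76 gives 9.400.

⟨r⟩ ≈ 9.40 fm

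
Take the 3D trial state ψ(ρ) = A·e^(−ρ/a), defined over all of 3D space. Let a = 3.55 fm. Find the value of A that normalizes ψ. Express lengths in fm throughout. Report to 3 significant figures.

Require ∫ |ψ|² 4πρ² dρ = 1 over the whole domain.
The angular integral contributes 4π, leaving ∫₀^∞ ρ²|ψ|² dρ.
The integral (without the A² prefactor) comes out to π·a^3.
Setting this equal to 1 gives A² = 1/(π·a^3).
Substituting a = 3.55 gives A² = 0.007115, so A = 0.08435.

A ≈ 0.0843 fm^(-3/2)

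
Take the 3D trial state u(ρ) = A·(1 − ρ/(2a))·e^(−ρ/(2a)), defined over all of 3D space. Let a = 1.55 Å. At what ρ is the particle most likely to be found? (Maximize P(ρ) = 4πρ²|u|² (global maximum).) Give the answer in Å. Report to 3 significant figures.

Set d/dρ [P(ρ) = 4πρ²|u|²] = 0 and solve for ρ > 0.
This gives ρ = a·(√(5) + 3).
With a = 1.55, the most probable radial distance is 8.116 Å.

ρ ≈ 8.12 Å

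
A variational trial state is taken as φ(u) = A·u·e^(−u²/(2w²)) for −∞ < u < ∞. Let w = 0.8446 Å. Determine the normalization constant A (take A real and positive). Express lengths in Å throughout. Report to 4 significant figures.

A ≈ 1.369 Å^(-3/2)

Normalization requires ∫|φ|² du = 1, integrated from −∞ to ∞.
Carrying out the integral gives A² · √(π)·w^3/2.
Plugging in w = 0.8446 yields A = 1.3685.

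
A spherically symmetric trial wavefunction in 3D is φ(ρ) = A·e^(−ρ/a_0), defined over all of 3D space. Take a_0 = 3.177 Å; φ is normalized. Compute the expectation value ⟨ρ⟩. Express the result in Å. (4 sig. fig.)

⟨ρ⟩ ≈ 4.766 Å

The expectation value is the |φ|²-weighted average of ρ: ∫ ρ|φ|² 4πρ² dρ.
Evaluating both integrals, ⟨ρ⟩ = 3·a_0/2.
With a_0 = 3.177, ⟨ρ⟩ = 4.7655.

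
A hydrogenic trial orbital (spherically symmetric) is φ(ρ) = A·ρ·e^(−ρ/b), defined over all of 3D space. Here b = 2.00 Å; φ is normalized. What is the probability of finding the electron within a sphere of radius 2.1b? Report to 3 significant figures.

Integrate the radial probability density 4πρ²|φ|² over ρ ≤ 2.1b.
The full normalization integral is A²·[3·π·b^5] = 1, fixing A².
Substituting u = ρ/b, A², 4π and the length scale all cancel in the ratio: P = ∫_{0}^{2.1} u^4·e^(-2·u) du / ∫_{0}^{∞} u^4·e^(-2·u) du.
Using ∫ u^4·e^(-2·u) du = -(u^4/2 + u^3 + 3·u^2/2 + 3·u/2 + 3/4)·e^(-2·u), the numerator is ≈ 0.30763 and the denominator is 3/4.
Taking the ratio yields P = 0.4102.

P ≈ 0.410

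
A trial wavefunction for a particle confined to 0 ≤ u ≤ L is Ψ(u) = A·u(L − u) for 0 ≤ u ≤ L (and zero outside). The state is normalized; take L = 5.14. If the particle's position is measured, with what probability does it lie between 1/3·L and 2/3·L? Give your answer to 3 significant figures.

P = ∫_{1/3·L}^{2/3·L} |Ψ(u)|² du.
With A² fixed by ∫|Ψ|² = 1, i.e. A² = (L^5/30)^(−1), substitute and integrate.
Let t = u/L; then A² and the length scale cancel, so P = ∫_{1/3}^{2/3} t^2·(1 - t)^2 dt ÷ ∫_{0}^{1} t^2·(1 - t)^2 dt.
An antiderivative of t^2·(1 - t)^2 is t^3·(6·t^2 - 15·t + 10)/30; evaluating from 1/3 to 2/3 gives 47/2430, while the full integral is 1/30.
Taking the ratio, P = 47/81.

P ≈ 0.580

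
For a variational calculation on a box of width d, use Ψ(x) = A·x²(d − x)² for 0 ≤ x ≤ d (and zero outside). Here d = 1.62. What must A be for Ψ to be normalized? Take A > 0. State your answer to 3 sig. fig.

We need A² ∫|f|² dx = 1, taking the integral from 0 to d.
∫|Ψ|² dx = A²·(d^9/630).
So A² = (d^9/630)^(−1).
With d = 1.62: A² = 8.198 and A = 2.863.

A ≈ 2.86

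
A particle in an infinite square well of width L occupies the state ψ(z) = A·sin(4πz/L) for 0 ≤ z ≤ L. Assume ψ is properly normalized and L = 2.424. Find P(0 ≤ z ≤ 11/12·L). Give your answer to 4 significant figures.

P ≈ 0.9511

The probability is P = ∫ |ψ|² dz over [0, 11/12·L].
The normalization integral ∫|ψ|²dz over the whole domain equals L/2·A², and A² cancels in the ratio.
In terms of u = z/L (A² and the length scale cancel between numerator and denominator), P = [∫_{0}^{11/12} sin(4·π·u)^2 du] / [∫_{0}^{1} sin(4·π·u)^2 du].
Using ∫ sin(4·π·u)^2 du = u/2 - sin(4·π·u)·cos(4·π·u)/(8·π), the numerator is √(3)/(32·π) + 11/24 and the denominator is 1/2.
This works out to P = √(3)/(16·π) + 11/12.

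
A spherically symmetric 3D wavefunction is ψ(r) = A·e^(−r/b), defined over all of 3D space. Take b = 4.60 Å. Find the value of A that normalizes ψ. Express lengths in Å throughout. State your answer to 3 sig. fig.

Normalization requires ∫|ψ|² 4πr² dr = 1, integrated from 0 to ∞.
In 3D with spherical symmetry the volume element is 4πr² dr.
Recall ∫₀^∞ r^m e^(−r/β) dr = m!·β^(m+1), with ψ = A·e^(−r/b), the integral evaluates to A²·[π·b^3].
Plugging in b = 4.60 yields A = 0.05719.

A ≈ 0.0572 Å^(-3/2)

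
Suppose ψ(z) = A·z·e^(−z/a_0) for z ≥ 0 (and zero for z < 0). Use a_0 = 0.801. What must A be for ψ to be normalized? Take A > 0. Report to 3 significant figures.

A ≈ 2.79

Normalization requires ∫|ψ|² dz = 1, integrated from 0 to ∞.
∫|ψ|² dz = A²·(a_0^3/4).
Setting this equal to 1 gives A² = 1/(a_0^3/4).
With a_0 = 0.801: A² = 7.783 and A = 2.790.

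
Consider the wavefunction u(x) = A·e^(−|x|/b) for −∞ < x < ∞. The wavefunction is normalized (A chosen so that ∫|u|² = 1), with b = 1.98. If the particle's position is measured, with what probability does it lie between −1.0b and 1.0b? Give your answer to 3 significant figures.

|u|² is the probability density, so P = ∫_{−1.0b}^{1.0b} |u|² dx.
With A² fixed by ∫|u|² = 1, i.e. A² = (b)^(−1), substitute and integrate.
Both integrals are even about x = 0, so only the x ≥ 0 halves are needed (the factors of 2 cancel). Let t = x/b; then A² and the length scale cancel, so P = ∫_{0}^{1.0} e^(-2·t) dt ÷ ∫_{0}^{∞} e^(-2·t) dt.
With ∫ e^(-2·t) dt = -e^(-2·t)/2 + C, the region integral is 1/2 - e^(-2)/2 and the full one is 1/2.
Evaluating gives P = 0.8647.

P ≈ 0.865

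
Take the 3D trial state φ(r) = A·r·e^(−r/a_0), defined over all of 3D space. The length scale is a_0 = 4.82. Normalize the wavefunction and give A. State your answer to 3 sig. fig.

We need A² ∫|f|² 4πr² dr = 1, taking the integral from 0 to ∞.
In 3D with spherical symmetry the volume element is 4πr² dr.
With ∫₀^∞ r^4 e^(−αr) dr = 4!/α^5, the integral (without the A² prefactor) comes out to 3·π·a_0^5.
Plugging in a_0 = 4.82 yields A = 0.006386.

A ≈ 0.00639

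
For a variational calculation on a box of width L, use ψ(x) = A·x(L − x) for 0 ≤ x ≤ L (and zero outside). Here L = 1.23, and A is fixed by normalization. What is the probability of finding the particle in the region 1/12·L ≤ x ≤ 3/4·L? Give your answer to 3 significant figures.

The probability is P = ∫ |ψ|² dx over [1/12·L, 3/4·L].
The normalization integral ∫|ψ|²dx over the whole domain equals L^5/30·A², and A² cancels in the ratio.
Let u = x/L; then A² and the length scale cancel, so P = ∫_{1/12}^{3/4} u^2·(1 - u)^2 du ÷ ∫_{0}^{1} u^2·(1 - u)^2 du.
Using ∫ u^2·(1 - u)^2 du = u^3·(6·u^2 - 15·u + 10)/30, the numerator is ≈ 0.029713 and the denominator is 1/30.
The result is P = 4621/5184.

P ≈ 0.891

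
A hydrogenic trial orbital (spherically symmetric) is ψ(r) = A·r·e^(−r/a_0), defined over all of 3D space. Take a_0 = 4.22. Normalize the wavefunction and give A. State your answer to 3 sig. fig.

A ≈ 0.00890

The normalization condition is ∫|ψ|² 4πr² dr = 1 from 0 to ∞.
The angular integral contributes 4π, leaving ∫₀^∞ r²|ψ|² dr.
Using ∫₀^∞ rⁿ e^(−αr) dr = n!/αⁿ⁺¹, carrying out the integral gives A² · 3·π·a_0^5.
Setting this equal to 1 gives A² = 1/(3·π·a_0^5).
Substituting a_0 = 4.22 gives A² = 0.00007928, so A = 0.008904.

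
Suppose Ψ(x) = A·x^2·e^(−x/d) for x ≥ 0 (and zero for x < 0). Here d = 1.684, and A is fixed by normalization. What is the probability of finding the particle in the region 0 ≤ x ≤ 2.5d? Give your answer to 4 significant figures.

P ≈ 0.5595

|Ψ|² is the probability density, so P = ∫_{0}^{2.5d} |Ψ|² dx.
The normalization integral ∫|Ψ|²dx over the whole domain equals 3·d^5/4·A², and A² cancels in the ratio.
Substituting u = x/d, A² and the length scale cancel in the ratio: P = ∫_{0}^{2.5} u^4·e^(-2·u) du / ∫_{0}^{∞} u^4·e^(-2·u) du.
Using ∫ u^4·e^(-2·u) du = -(u^4/2 + u^3 + 3·u^2/2 + 3·u/2 + 3/4)·e^(-2·u), the numerator is 3/4 - 1569·e^(-5)/32 and the denominator is 3/4.
The result is P = 0.55951.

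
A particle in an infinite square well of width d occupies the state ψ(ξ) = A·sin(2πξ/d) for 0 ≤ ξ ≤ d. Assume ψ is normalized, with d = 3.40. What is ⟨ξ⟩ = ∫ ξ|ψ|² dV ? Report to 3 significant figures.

The expectation value is the |ψ|²-weighted average of ξ: ∫ ξ|ψ|² dξ.
With ∫₀^d sin²(nπξ/d) dξ = d/2, the ratio of the moment integral to the normalization integral gives ⟨ξ⟩ = d/2.
With d = 3.40, ⟨ξ⟩ = 1.700.

⟨ξ⟩ ≈ 1.70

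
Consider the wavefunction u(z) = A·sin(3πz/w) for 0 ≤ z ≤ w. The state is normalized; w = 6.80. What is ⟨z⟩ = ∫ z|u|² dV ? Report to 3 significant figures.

⟨z⟩ ≈ 3.40

⟨z⟩ = ∫ z |u|² dz over the full domain.
Using sin²θ = (1 − cos 2θ)/2, the ratio of the moment integral to the normalization integral gives ⟨z⟩ = w/2.
With w = 6.80, ⟨z⟩ = 3.400.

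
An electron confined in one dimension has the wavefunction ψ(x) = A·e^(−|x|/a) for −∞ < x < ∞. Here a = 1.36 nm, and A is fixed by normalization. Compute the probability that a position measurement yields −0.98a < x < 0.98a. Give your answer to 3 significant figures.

P ≈ 0.859

P = ∫_{−0.98a}^{0.98a} |ψ(x)|² dx.
The normalization integral ∫|ψ|²dx over the whole domain equals a·A², and A² cancels in the ratio.
By symmetry take twice the x ≥ 0 contribution in numerator and denominator; the 2's cancel. Substituting u = x/a, A² and the length scale cancel in the ratio: P = ∫_{0}^{0.98} e^(-2·u) du / ∫_{0}^{∞} e^(-2·u) du.
Using ∫ e^(-2·u) du = -e^(-2·u)/2, the numerator is 1/2 - e^(-49/25)/2 and the denominator is 1/2.
This works out to P = 0.8591.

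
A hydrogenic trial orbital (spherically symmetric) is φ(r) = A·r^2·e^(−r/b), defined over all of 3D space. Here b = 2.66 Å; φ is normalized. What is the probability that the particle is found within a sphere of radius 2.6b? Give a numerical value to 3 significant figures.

P ≈ 0.268

P = ∫ |φ|² 4πr² dr over r ≤ 2.6b.
A² is fixed by ∫₀^∞ 4πr²|φ|² dr = 1, i.e. A² = (45·π·b^7/2)^(−1).
In terms of u = r/b (A², 4π and the length scale all cancel between numerator and denominator), P = [∫_{0}^{2.6} u^6·e^(-2·u) du] / [∫_{0}^{∞} u^6·e^(-2·u) du].
With ∫ u^6·e^(-2·u) du = -(4·u^6 + 12·u^5 + 30·u^4 + 60·u^3 + 90·u^2 + 90·u + 45)·e^(-2·u)/8 + C, the region integral is ≈ 1.5053 and the full one is 45/8.
Taking the ratio yields P = 0.2676.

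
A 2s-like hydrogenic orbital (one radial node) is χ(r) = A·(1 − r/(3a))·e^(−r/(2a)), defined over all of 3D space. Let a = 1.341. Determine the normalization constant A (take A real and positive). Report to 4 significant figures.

Normalization requires ∫|χ|² 4πr² dr = 1, integrated from 0 to ∞.
(Spherical symmetry: dV = 4πr² dr.)
Recall ∫₀^∞ r^m e^(−r/β) dr = m!·β^(m+1), carrying out the integral gives A² · 8·π·a^3/3.
Setting this equal to 1 gives A² = 1/(8·π·a^3/3).
Plugging in a = 1.341 yields A = 0.22248.

A ≈ 0.2225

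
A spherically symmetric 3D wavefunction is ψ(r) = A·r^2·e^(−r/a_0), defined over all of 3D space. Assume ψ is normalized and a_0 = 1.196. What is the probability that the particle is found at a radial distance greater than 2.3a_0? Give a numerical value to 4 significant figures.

Integrate the radial probability density 4πr²|ψ|² over r > 2.3a_0.
A² is fixed by ∫₀^∞ 4πr²|ψ|² dr = 1, i.e. A² = (45·π·a_0^7/2)^(−1).
Substituting u = r/a_0, A², 4π and the length scale all cancel in the ratio: P = ∫_{2.3}^{∞} u^6·e^(-2·u) du / ∫_{0}^{∞} u^6·e^(-2·u) du.
An antiderivative of u^6·e^(-2·u) is -(4·u^6 + 12·u^5 + 30·u^4 + 60·u^3 + 90·u^2 + 90·u + 45)·e^(-2·u)/8; evaluating from 2.3 to ∞ gives ≈ 4.60141, while the full integral is 45/8.
This evaluates to P = 0.81803.

P ≈ 0.8180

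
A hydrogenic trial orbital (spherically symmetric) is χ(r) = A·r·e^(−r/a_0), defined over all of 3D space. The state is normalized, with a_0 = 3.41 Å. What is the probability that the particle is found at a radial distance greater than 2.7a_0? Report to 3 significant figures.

P ≈ 0.373

Integrate the radial probability density 4πr²|χ|² over r > 2.7a_0.
The full normalization integral is A²·[3·π·a_0^5] = 1, fixing A².
Substituting u = r/a_0, A², 4π and the length scale all cancel in the ratio: P = ∫_{2.7}^{∞} u^4·e^(-2·u) du / ∫_{0}^{∞} u^4·e^(-2·u) du.
With ∫ u^4·e^(-2·u) du = -(u^4/2 + u^3 + 3·u^2/2 + 3·u/2 + 3/4)·e^(-2·u) + C, the region integral is ≈ 0.27998 and the full one is 3/4.
This evaluates to P = 0.3733.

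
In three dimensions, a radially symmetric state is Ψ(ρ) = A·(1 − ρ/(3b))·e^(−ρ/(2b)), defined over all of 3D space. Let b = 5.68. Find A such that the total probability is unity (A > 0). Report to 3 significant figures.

A ≈ 0.0255

We need A² ∫|f|² 4πρ² dρ = 1, taking the integral from 0 to ∞.
(Spherical symmetry: dV = 4πρ² dρ.)
With ∫₀^∞ ρ^4 e^(−αρ) dρ = 4!/α^5, with Ψ = A·(1 − ρ/(3b))·e^(−ρ/(2b)), the integral evaluates to A²·[8·π·b^3/3].
So A² = (8·π·b^3/3)^(−1).
Substituting b = 5.68 gives A² = 0.0006514, so A = 0.02552.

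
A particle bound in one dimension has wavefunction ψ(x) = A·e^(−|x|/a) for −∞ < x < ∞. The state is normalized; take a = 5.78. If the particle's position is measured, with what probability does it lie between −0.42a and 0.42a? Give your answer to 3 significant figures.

P ≈ 0.568

P = ∫_{−0.42a}^{0.42a} |ψ(x)|² dx.
Since A² = 1/(a), this is the region integral divided by the full normalization integral.
Both integrals are even about x = 0, so only the x ≥ 0 halves are needed (the factors of 2 cancel). Let u = x/a; then A² and the length scale cancel, so P = ∫_{0}^{0.42} e^(-2·u) du ÷ ∫_{0}^{∞} e^(-2·u) du.
An antiderivative of e^(-2·u) is -e^(-2·u)/2; evaluating from 0 to 0.42 gives 1/2 - e^(-21/25)/2, while the full integral is 1/2.
Taking the ratio, P = 0.5683.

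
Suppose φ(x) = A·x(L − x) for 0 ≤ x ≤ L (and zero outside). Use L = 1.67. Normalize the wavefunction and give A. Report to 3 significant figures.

Require ∫ |φ|² dx = 1 over the whole domain.
With φ = A·x(L − x), the integral evaluates to A²·[L^5/30].
Hence A² = 1/[L^5/30].
Substituting L = 1.67 gives A² = 2.310, so A = 1.520.

A ≈ 1.52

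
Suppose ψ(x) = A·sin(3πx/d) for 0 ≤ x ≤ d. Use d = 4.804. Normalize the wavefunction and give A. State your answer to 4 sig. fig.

A ≈ 0.6452

Normalization requires ∫|ψ|² dx = 1, integrated from 0 to d.
Using sin²θ = (1 − cos 2θ)/2, ∫|ψ|² dx = A²·(d/2).
Setting this equal to 1 gives A² = 1/(d/2).
Substituting d = 4.804 gives A² = 0.41632, so A = 0.64523.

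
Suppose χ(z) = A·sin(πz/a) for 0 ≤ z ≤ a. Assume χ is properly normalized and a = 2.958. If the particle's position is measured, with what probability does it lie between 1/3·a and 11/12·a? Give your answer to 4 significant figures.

|χ|² is the probability density, so P = ∫_{1/3·a}^{11/12·a} |χ|² dz.
Since A² = 1/(a/2), this is the region integral divided by the full normalization integral.
Substituting u = z/a, A² and the length scale cancel in the ratio: P = ∫_{1/3}^{11/12} sin(π·u)^2 du / ∫_{0}^{1} sin(π·u)^2 du.
Using ∫ sin(π·u)^2 du = u/2 - sin(2·π·u)/(4·π), the numerator is 1/(8·π) + √(3)/(8·π) + 7/24 and the denominator is 1/2.
Taking the ratio, P = (3 + 3·√(3) + 7·π)/(12·π).

P ≈ 0.8007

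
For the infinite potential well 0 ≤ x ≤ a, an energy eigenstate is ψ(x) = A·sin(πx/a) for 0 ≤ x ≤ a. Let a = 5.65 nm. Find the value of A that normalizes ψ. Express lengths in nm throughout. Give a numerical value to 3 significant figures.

A ≈ 0.595 nm^(-1/2)

We need A² ∫|f|² dx = 1, taking the integral from 0 to a.
With ∫₀^a sin²(nπx/a) dx = a/2, the integral (without the A² prefactor) comes out to a/2.
With a = 5.65: A² = 0.3540 and A = 0.5950.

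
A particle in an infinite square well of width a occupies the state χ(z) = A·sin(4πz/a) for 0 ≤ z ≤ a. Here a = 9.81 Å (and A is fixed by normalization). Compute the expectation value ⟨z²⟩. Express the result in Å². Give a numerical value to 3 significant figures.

The expectation value is the |χ|²-weighted average of z^2: ∫ z^2|χ|² dz.
Evaluating both integrals, ⟨z²⟩ = -a^2/(32·π^2) + a^2/3.
With a = 9.81, ⟨z^2⟩ = 31.77.

⟨z^2⟩ ≈ 31.8 Å^2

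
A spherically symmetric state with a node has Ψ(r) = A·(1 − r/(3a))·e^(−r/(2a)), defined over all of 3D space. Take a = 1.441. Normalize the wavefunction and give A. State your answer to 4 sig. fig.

We need A² ∫|f|² 4πr² dr = 1, taking the integral from 0 to ∞.
(Spherical symmetry: dV = 4πr² dr.)
Using ∫₀^∞ rⁿ e^(−αr) dr = n!/αⁿ⁺¹, the integral (without the A² prefactor) comes out to 8·π·a^3/3.
So A² = (8·π·a^3/3)^(−1).
Plugging in a = 1.441 yields A = 0.19973.

A ≈ 0.1997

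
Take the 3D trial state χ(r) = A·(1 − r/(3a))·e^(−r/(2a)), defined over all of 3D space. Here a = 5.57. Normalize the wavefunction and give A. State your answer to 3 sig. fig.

A ≈ 0.0263

We need A² ∫|f|² 4πr² dr = 1, taking the integral from 0 to ∞.
(Spherical symmetry: dV = 4πr² dr.)
Recall ∫₀^∞ r^m e^(−r/β) dr = m!·β^(m+1), with χ = A·(1 − r/(3a))·e^(−r/(2a)), the integral evaluates to A²·[8·π·a^3/3].
Setting this equal to 1 gives A² = 1/(8·π·a^3/3).
Plugging in a = 5.57 yields A = 0.02628.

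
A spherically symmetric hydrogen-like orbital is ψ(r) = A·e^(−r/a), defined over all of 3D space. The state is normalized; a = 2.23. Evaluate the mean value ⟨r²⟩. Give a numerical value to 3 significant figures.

⟨r^2⟩ ≈ 14.9

⟨r²⟩ = ∫ r^2 |ψ|² 4πr² dr over the full domain.
The ratio of the moment integral to the normalization integral gives ⟨r²⟩ = 3·a^2.
Putting a = 2.23 gives 14.92.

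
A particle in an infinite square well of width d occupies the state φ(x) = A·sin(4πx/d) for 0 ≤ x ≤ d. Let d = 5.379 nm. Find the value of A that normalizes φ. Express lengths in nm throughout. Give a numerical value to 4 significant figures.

The normalization condition is ∫|φ|² dx = 1 from 0 to d.
Using sin²θ = (1 − cos 2θ)/2, the integral (without the A² prefactor) comes out to d/2.
Setting this equal to 1 gives A² = 1/(d/2).
Substituting d = 5.379 gives A² = 0.37182, so A = 0.60977.

A ≈ 0.6098 nm^(-1/2)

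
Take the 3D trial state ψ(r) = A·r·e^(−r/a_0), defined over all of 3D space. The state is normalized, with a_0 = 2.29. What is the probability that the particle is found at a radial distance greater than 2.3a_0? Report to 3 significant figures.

P ≈ 0.513

Integrate the radial probability density 4πr²|ψ|² over r > 2.3a_0.
The full normalization integral is A²·[3·π·a_0^5] = 1, fixing A².
Let u = r/a_0; then A², 4π and the length scale all cancel, so P = ∫_{2.3}^{∞} u^4·e^(-2·u) du ÷ ∫_{0}^{∞} u^4·e^(-2·u) du.
An antiderivative of u^4·e^(-2·u) is -(u^4/2 + u^3 + 3·u^2/2 + 3·u/2 + 3/4)·e^(-2·u); evaluating from 2.3 to ∞ gives ≈ 0.38493, while the full integral is 3/4.
The region integral divided by the full integral gives P = 0.5132.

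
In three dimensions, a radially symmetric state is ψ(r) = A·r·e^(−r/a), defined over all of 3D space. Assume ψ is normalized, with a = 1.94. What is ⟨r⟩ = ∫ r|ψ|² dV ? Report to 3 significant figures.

The expectation value is the |ψ|²-weighted average of r: ∫ r|ψ|² 4πr² dr.
Recall ∫₀^∞ r^m e^(−r/β) dr = m!·β^(m+1), the ratio of the moment integral to the normalization integral gives ⟨r⟩ = 5·a/2.
Putting a = 1.94 gives 4.850.

⟨r⟩ ≈ 4.85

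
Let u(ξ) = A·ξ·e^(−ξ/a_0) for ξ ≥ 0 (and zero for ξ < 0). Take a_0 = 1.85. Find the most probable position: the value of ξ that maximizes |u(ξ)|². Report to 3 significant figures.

ξ ≈ 1.85

Differentiate |u(ξ)|² with respect to ξ and set to zero.
This gives ξ = a_0.
With a_0 = 1.85, the most probable position is 1.850.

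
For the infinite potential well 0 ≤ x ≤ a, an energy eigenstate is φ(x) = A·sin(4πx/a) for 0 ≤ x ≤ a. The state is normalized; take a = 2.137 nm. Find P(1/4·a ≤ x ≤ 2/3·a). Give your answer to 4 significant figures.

P ≈ 0.4511

The probability is P = ∫ |φ|² dx over [1/4·a, 2/3·a].
The normalization integral ∫|φ|²dx over the whole domain equals a/2·A², and A² cancels in the ratio.
In terms of u = x/a (A² and the length scale cancel between numerator and denominator), P = [∫_{1/4}^{2/3} sin(4·π·u)^2 du] / [∫_{0}^{1} sin(4·π·u)^2 du].
An antiderivative of sin(4·π·u)^2 is u/2 - sin(4·π·u)·cos(4·π·u)/(8·π); evaluating from 1/4 to 2/3 gives √(3)/(32·π) + 5/24, while the full integral is 1/2.
This works out to P = √(3)/(16·π) + 5/12.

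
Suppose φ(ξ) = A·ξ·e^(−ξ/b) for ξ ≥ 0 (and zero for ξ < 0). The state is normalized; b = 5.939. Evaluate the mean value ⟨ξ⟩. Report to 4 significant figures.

The expectation value is the |φ|²-weighted average of ξ: ∫ ξ|φ|² dξ.
The ratio of the moment integral to the normalization integral gives ⟨ξ⟩ = 3·b/2.
With b = 5.939, ⟨ξ⟩ = 8.9085.

⟨ξ⟩ ≈ 8.909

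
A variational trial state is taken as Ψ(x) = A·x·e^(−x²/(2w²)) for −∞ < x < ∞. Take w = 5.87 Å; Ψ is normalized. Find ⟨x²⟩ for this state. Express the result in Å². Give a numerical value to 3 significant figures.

⟨x^2⟩ ≈ 51.7 Å^2

By definition ⟨x²⟩ = ∫ x^2 |Ψ(x)|² dx.
Evaluating both integrals, ⟨x²⟩ = 3·w^2/2.
Putting w = 5.87 gives 51.69.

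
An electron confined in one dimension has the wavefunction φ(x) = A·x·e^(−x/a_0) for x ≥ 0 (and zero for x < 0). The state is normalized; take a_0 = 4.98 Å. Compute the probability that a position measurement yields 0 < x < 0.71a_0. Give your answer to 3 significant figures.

The probability is P = ∫ |φ|² dx over [0, 0.71a_0].
Since A² = 1/(a_0^3/4), this is the region integral divided by the full normalization integral.
In terms of u = x/a_0 (A² and the length scale cancel between numerator and denominator), P = [∫_{0}^{0.71} u^2·e^(-2·u) du] / [∫_{0}^{∞} u^2·e^(-2·u) du].
Using ∫ u^2·e^(-2·u) du = -(2·u^2 + 2·u + 1)·e^(-2·u)/4, the numerator is ≈ 0.042839 and the denominator is 1/4.
Taking the ratio, P = 0.1714.

P ≈ 0.171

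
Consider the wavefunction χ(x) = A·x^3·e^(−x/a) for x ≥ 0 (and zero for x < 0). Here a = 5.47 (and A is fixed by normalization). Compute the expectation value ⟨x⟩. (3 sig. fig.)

⟨x⟩ = ∫ x |χ|² dx over the full domain.
Recall ∫₀^∞ x^m e^(−x/β) dx = m!·β^(m+1), since the A² factors cancel between numerator and denominator, ⟨x⟩ = 7·a/2.
Putting a = 5.47 gives 19.15.

⟨x⟩ ≈ 19.1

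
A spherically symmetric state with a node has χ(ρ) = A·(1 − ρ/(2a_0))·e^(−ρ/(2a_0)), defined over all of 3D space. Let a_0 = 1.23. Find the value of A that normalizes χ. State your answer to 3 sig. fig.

A ≈ 0.146

We need A² ∫|f|² 4πρ² dρ = 1, taking the integral from 0 to ∞.
The integral (without the A² prefactor) comes out to 8·π·a_0^3.
Substituting a_0 = 1.23 gives A² = 0.02138, so A = 0.1462.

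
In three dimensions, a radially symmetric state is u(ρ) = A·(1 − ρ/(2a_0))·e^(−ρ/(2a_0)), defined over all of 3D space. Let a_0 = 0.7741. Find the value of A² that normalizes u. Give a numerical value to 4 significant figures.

A^2 ≈ 0.08578

The normalization condition is ∫|u|² 4πρ² dρ = 1 from 0 to ∞.
Recall ∫₀^∞ ρ^m e^(−ρ/β) dρ = m!·β^(m+1), ∫|u|² 4πρ² dρ = A²·(8·π·a_0^3).
Hence A² = 1/[8·π·a_0^3].
Substituting a_0 = 0.7741 gives A² = 0.085777, so A = 0.29288.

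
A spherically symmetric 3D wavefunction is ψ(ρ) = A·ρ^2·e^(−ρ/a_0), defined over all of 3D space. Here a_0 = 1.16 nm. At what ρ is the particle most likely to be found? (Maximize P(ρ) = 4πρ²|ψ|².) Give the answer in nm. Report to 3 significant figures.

ρ ≈ 3.48 nm

Set d/dρ [P(ρ) = 4πρ²|ψ|²] = 0 and solve for ρ > 0.
This gives ρ = 3·a_0.
With a_0 = 1.16, the most probable radial distance is 3.480 nm.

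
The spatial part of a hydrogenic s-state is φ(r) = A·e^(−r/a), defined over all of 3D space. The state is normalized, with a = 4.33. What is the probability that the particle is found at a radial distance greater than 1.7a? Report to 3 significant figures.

With dV = 4πr²dr, the probability is ∫|φ|² dV over r > 1.7a.
Normalization gives A² = 1/(π·a^3).
In terms of u = r/a (A², 4π and the length scale all cancel between numerator and denominator), P = [∫_{1.7}^{∞} u^2·e^(-2·u) du] / [∫_{0}^{∞} u^2·e^(-2·u) du].
Using ∫ u^2·e^(-2·u) du = -(2·u^2 + 2·u + 1)·e^(-2·u)/4, the numerator is 509·e^(-17/5)/200 and the denominator is 1/4.
Taking the ratio yields P = 0.3397.

P ≈ 0.340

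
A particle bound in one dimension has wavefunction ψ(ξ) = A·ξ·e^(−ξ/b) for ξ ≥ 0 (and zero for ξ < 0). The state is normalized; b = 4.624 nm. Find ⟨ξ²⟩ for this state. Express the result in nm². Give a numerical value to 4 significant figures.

By definition ⟨ξ²⟩ = ∫ ξ^2 |ψ(ξ)|² dξ.
The ratio of the moment integral to the normalization integral gives ⟨ξ²⟩ = 3·b^2.
With b = 4.624, ⟨ξ^2⟩ = 64.144.

⟨ξ^2⟩ ≈ 64.14 nm^2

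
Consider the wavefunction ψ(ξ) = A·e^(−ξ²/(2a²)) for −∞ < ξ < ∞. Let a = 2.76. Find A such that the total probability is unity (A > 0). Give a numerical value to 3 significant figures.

Normalization requires ∫|ψ|² dξ = 1, integrated from −∞ to ∞.
Differentiating ∫e^(−αξ²) dξ = √(π/α) under α to get the higher moments, with ψ = A·e^(−ξ²/(2a²)), the integral evaluates to A²·[√(π)·a].
With a = 2.76: A² = 0.2044 and A = 0.4521.

A ≈ 0.452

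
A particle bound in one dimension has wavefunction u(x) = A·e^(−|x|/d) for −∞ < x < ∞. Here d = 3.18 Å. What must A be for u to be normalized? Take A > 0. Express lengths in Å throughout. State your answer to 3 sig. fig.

A ≈ 0.561 Å^(-1/2)

Normalization requires ∫|u|² dx = 1, integrated from −∞ to ∞.
∫|u|² dx = A²·(d).
With d = 3.18: A² = 0.3145 and A = 0.5608.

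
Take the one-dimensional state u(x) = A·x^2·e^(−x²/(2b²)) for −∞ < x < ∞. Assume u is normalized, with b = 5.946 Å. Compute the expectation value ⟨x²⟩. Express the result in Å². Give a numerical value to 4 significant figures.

⟨x^2⟩ ≈ 88.39 Å^2

⟨x²⟩ = ∫ x^2 |u|² dx over the full domain.
With ∫_{−∞}^{∞} x^(2m) e^(−αx²) dx = (2m−1)!!·√π / (2^m α^(m+1/2)), since the A² factors cancel between numerator and denominator, ⟨x²⟩ = 5·b^2/2.
With b = 5.946, ⟨x^2⟩ = 88.387.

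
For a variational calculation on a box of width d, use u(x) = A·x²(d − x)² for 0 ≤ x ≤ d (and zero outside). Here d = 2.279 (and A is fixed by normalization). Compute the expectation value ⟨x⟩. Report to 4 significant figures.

⟨x⟩ ≈ 1.140

⟨x⟩ = ∫ x |u|² dx over the full domain.
Expanding the polynomial and integrating term by term, since the A² factors cancel between numerator and denominator, ⟨x⟩ = d/2.
Putting d = 2.279 gives 1.1395.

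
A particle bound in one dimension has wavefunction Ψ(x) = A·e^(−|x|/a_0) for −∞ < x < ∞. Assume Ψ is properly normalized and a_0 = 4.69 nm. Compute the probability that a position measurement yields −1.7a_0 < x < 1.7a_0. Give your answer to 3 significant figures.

P ≈ 0.967

P = ∫_{−1.7a_0}^{1.7a_0} |Ψ(x)|² dx.
With A² fixed by ∫|Ψ|² = 1, i.e. A² = (a_0)^(−1), substitute and integrate.
By symmetry take twice the x ≥ 0 contribution in numerator and denominator; the 2's cancel. In terms of u = x/a_0 (A² and the length scale cancel between numerator and denominator), P = [∫_{0}^{1.7} e^(-2·u) du] / [∫_{0}^{∞} e^(-2·u) du].
With ∫ e^(-2·u) du = -e^(-2·u)/2 + C, the region integral is 1/2 - e^(-17/5)/2 and the full one is 1/2.
Evaluating gives P = 0.9666.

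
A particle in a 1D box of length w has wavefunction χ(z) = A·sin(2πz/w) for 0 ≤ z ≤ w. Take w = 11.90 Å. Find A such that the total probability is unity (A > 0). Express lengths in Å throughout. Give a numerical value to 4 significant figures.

We need A² ∫|f|² dz = 1, taking the integral from 0 to w.
Carrying out the integral gives A² · w/2.
Hence A² = 1/[w/2].
Substituting w = 11.90 gives A² = 0.16807, so A = 0.40996.

A ≈ 0.4100 Å^(-1/2)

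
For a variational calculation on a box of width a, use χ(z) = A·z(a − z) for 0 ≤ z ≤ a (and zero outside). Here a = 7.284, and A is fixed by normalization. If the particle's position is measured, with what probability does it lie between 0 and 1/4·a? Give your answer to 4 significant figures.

P ≈ 0.1035

The probability is P = ∫ |χ|² dz over [0, 1/4·a].
With A² fixed by ∫|χ|² = 1, i.e. A² = (a^5/30)^(−1), substitute and integrate.
In terms of u = z/a (A² and the length scale cancel between numerator and denominator), P = [∫_{0}^{1/4} u^2·(1 - u)^2 du] / [∫_{0}^{1} u^2·(1 - u)^2 du].
Using ∫ u^2·(1 - u)^2 du = u^3·(6·u^2 - 15·u + 10)/30, the numerator is ≈ 0.00345052 and the denominator is 1/30.
The result is P = 53/512.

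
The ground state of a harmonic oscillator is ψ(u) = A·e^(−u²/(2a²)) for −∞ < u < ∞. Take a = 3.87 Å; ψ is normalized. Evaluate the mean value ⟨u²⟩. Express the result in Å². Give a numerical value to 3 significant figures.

⟨u^2⟩ ≈ 7.49 Å^2

The expectation value is the |ψ|²-weighted average of u^2: ∫ u^2|ψ|² du.
Differentiating ∫e^(−αu²) du = √(π/α) under α to get the higher moments, evaluating both integrals, ⟨u²⟩ = a^2/2.
With a = 3.87, ⟨u^2⟩ = 7.488.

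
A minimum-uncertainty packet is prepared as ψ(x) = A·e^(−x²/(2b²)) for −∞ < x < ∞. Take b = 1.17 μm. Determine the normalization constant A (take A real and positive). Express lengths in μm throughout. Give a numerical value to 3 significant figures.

A ≈ 0.694 μm^(-1/2)

Require ∫ |ψ|² dx = 1 over the whole domain.
Carrying out the integral gives A² · √(π)·b.
Hence A² = 1/[√(π)·b].
With b = 1.17: A² = 0.4822 and A = 0.6944.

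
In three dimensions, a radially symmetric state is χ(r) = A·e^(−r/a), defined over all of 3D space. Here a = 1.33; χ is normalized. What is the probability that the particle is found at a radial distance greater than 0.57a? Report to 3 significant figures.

P ≈ 0.892

Integrate the radial probability density 4πr²|χ|² over r > 0.57a.
Normalization gives A² = 1/(π·a^3).
In terms of u = r/a (A², 4π and the length scale all cancel between numerator and denominator), P = [∫_{0.57}^{∞} u^2·e^(-2·u) du] / [∫_{0}^{∞} u^2·e^(-2·u) du].
With ∫ u^2·e^(-2·u) du = -(2·u^2 + 2·u + 1)·e^(-2·u)/4 + C, the region integral is ≈ 0.22306 and the full one is 1/4.
The region integral divided by the full integral gives P = 0.8922.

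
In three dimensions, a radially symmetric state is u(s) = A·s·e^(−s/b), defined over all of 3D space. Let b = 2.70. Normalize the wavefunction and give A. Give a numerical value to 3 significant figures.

The normalization condition is ∫|u|² 4πs² ds = 1 from 0 to ∞.
Recall ∫₀^∞ s^m e^(−s/β) ds = m!·β^(m+1), carrying out the integral gives A² · 3·π·b^5.
Hence A² = 1/[3·π·b^5].
With b = 2.70: A² = 0.0007395 and A = 0.02719.

A ≈ 0.0272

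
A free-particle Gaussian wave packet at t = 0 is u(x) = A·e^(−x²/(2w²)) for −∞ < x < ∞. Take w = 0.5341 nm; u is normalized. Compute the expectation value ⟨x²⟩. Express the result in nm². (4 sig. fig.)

⟨x²⟩ = ∫ x^2 |u|² dx over the full domain.
With ∫_{−∞}^{∞} x^(2m) e^(−αx²) dx = (2m−1)!!·√π / (2^m α^(m+1/2)), the ratio of the moment integral to the normalization integral gives ⟨x²⟩ = w^2/2.
With w = 0.5341, ⟨x^2⟩ = 0.14263.

⟨x^2⟩ ≈ 0.1426 nm^2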